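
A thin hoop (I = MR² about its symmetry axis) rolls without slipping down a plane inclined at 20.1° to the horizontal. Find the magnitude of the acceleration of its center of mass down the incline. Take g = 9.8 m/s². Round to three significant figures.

a ≈ 1.68 m/s²

Here I = MR², so the shape factor k = I/(MR²) = 1.
Newton's second law down the slope: Mg sinθ − f = Ma. The torque equation fR = Iα (with α = a/R) gives f = kMa.
Eliminating f: Mg sinθ = (1+k)Ma, so a = g sinθ/(1+k) = 9.8 × sin20.1° / 2 ≈ 1.68 m/s².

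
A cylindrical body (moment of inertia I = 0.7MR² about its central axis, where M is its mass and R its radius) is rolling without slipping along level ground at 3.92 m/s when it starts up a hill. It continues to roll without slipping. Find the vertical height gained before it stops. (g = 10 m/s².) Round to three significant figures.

Here I = 0.7MR², so the shape factor k = I/(MR²) = 0.7.
Rolling without slipping gives ω = v/R, so the total kinetic energy is ½Mv² + ½Iω² = ½(1+k)Mv² = (17/20)Mv².
All of this converts to potential energy at the highest point: (17/20)Mv₀² = Mgh.
Thus h = (1+k)v₀²/(2g) = 1.7 × 3.92² / (2 × 10) ≈ 1.31 m.

h ≈ 1.31 m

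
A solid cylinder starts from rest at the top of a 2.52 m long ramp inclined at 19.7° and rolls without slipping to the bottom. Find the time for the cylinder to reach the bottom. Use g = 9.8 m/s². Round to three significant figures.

t ≈ 1.51 s

Here I = (1/2)MR², so the shape factor k = I/(MR²) = 0.5.
Newton's second law down the slope: Mg sinθ − f = Ma. The torque equation fR = Iα (with α = a/R) gives f = kMa.
Hence a = g sinθ/(1+k) = 9.8×sin19.7°/1.5 = 2.202 m/s².
With constant a from rest, t = √(2L/a) = √(2·2.52/2.202) ≈ 1.51 s.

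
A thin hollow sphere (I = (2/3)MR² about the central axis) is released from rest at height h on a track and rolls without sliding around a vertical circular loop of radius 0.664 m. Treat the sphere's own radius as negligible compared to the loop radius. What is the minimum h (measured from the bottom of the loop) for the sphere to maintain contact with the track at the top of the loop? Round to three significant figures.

Here I = (2/3)MR², so the shape factor k = I/(MR²) = 2/3.
At the top of the loop, the minimum-contact condition is Mg = Mv_top²/r, so v_top² = gr.
With ω = v/R, the kinetic energy at speed v is ½(1+k)Mv² = (5/6)Mv².
Energy conservation from release (height h) to the top (height 2r): Mgh = Mg(2r) + (5/6)M·gr.
Thus h_min = 2r + (1+k)r/2 = r(2 + 1.667/2) = 0.664 × 2.833 ≈ 1.88 m.

h_min ≈ 1.88 m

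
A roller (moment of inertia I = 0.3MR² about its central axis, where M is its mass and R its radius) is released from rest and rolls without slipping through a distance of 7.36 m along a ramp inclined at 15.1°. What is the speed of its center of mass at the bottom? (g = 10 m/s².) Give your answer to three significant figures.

v ≈ 5.43 m/s

For this body I = 0.3MR², i.e. k = I/(MR²) = 0.3.
Since it rolls without slipping, ω = v/R and KE = ½Mv² + ½Iω² = ½(1+k)Mv² = (13/20)Mv².
The vertical drop is h = L sinθ = 7.36 × sin15.1° = 1.917 m.
Energy conservation: Mgh = (13/20)Mv², so v = √(2gh/(1+k)) = √(2 × 10 × 1.917 / 1.3) ≈ 5.43 m/s.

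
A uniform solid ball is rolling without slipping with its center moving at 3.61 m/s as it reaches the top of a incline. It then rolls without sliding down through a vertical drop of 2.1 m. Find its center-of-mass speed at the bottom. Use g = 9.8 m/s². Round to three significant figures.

With I = (2/5)MR², the ratio k = I/(MR²) is 0.4.
The rolling condition ω = v/R makes the rotational term ½I(v/R)² = ½kMv², so KE_total = ½(1+k)Mv² = (7/10)Mv².
Energy conservation: (7/10)Mv₀² + Mgh = (7/10)Mv², so v² = v₀² + 2gh/(1+k).
v = √(3.61² + 2×9.8×2.1/1.4) = √42.43 ≈ 6.51 m/s.

v ≈ 6.51 m/s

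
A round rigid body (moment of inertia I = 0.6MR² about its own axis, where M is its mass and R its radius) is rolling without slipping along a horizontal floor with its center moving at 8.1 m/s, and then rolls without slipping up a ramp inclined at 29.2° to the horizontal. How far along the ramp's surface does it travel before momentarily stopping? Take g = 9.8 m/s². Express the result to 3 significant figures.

d ≈ 11.0 m

Here I = 0.6MR², so the shape factor k = I/(MR²) = 0.6.
Pure rolling means v = ωR; then KE = ½Mv² + ½I(v/R)² = ½(1+k)Mv² = (4/5)Mv².
Setting this equal to Mgh gives the vertical rise h = (1+k)v₀²/(2g) = 1.6×8.1²/(2×9.8) = 5.356 m.
Along the incline, d = h/sinθ = 5.356/sin29.2° ≈ 11.0 m.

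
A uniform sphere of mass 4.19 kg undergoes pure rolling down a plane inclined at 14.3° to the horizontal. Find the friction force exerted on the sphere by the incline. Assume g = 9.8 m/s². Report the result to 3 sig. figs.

f ≈ 2.90 N

For this body I = (2/5)MR², i.e. k = I/(MR²) = 0.4.
Translational: Mg sinθ − f = Ma. Rotational about the CM: fR = Iα = kMRa, so f = kMa.
Combining, a = g sinθ/(1+k) and f = kMa = kMg sinθ/(1+k).
f = 0.4 × 4.19 × 9.8 × sin14.3° / 1.4 ≈ 2.90 N.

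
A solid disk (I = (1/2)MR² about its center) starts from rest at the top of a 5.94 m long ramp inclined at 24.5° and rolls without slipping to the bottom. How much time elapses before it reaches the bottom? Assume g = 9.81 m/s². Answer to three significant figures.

t ≈ 2.09 s

For this body I = (1/2)MR², i.e. k = I/(MR²) = 0.5.
Translational: Mg sinθ − f = Ma. Rotational about the CM: fR = Iα = kMRa, so f = kMa.
Hence a = g sinθ/(1+k) = 9.81×sin24.5°/1.5 = 2.712 m/s².
Starting from rest, L = ½at², so t = √(2L/a) = √(2×5.94/2.712) ≈ 2.09 s.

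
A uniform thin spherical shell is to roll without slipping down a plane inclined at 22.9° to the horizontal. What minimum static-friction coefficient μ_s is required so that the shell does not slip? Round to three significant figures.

μ_min ≈ 0.169

The moment of inertia is (2/3)MR², giving k ≡ I/(MR²) = 2/3.
Along the incline Mg sinθ − f = Ma, and torque about the center fR = Iα = kMR²(a/R) gives f = kMa.
These give a = g sinθ/(1+k) and the required friction f = kMg sinθ/(1+k).
With N = Mg cosθ, the no-slip condition f ≤ μN gives μ_min = f/N = k tanθ/(1+k).
μ_min = (2/3) × tan22.9° / 1.667 ≈ 0.169.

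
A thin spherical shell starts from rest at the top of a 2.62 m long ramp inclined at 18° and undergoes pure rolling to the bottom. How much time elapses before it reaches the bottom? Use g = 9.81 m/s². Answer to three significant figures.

t ≈ 1.70 s

For this body I = (2/3)MR², i.e. k = I/(MR²) = 2/3.
Along the incline Mg sinθ − f = Ma, and torque about the center fR = Iα = kMR²(a/R) gives f = kMa.
Hence a = g sinθ/(1+k) = 9.81×sin18°/1.667 = 1.819 m/s².
Starting from rest, L = ½at², so t = √(2L/a) = √(2×2.62/1.819) ≈ 1.70 s.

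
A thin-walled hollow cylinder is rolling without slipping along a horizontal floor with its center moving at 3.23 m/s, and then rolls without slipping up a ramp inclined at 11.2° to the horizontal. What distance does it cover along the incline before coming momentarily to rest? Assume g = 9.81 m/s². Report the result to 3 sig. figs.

d ≈ 5.48 m

With I = MR², the ratio k = I/(MR²) is 1.
Pure rolling means v = ωR; then KE = ½Mv² + ½I(v/R)² = ½(1+k)Mv² = Mv².
Setting this equal to Mgh gives the vertical rise h = (1+k)v₀²/(2g) = 2×3.23²/(2×9.81) = 1.063 m.
Along the incline, d = h/sinθ = 1.063/sin11.2° ≈ 5.48 m.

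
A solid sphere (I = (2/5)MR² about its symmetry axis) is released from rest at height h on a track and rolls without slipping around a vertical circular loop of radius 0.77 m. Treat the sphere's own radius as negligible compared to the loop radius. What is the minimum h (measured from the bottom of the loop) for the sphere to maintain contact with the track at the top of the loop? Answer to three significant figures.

With I = (2/5)MR², the ratio k = I/(MR²) is 0.4.
At the top of the loop, the minimum-contact condition is Mg = Mv_top²/r, so v_top² = gr.
With ω = v/R, the kinetic energy at speed v is ½(1+k)Mv² = (7/10)Mv².
Energy conservation from release (height h) to the top (height 2r): Mgh = Mg(2r) + (7/10)M·gr.
Thus h_min = 2r + (1+k)r/2 = r(2 + 1.4/2) = 0.77 × 2.7 ≈ 2.08 m.

h_min ≈ 2.08 m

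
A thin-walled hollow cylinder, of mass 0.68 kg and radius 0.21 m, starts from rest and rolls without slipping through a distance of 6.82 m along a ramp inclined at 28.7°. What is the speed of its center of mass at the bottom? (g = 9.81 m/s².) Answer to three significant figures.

The moment of inertia is MR², giving k ≡ I/(MR²) = 1.
Pure rolling means v = ωR; then KE = ½Mv² + ½I(v/R)² = ½(1+k)Mv² = Mv².
The vertical drop is h = L sinθ = 6.82 × sin28.7° = 3.275 m.
Setting Mgh = Mv² gives v = √(2gh/(1+k)) = √(2·9.81·3.275/2) ≈ 5.67 m/s.

v ≈ 5.67 m/s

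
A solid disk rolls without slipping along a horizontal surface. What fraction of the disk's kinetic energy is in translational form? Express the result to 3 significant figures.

The moment of inertia is (1/2)MR², giving k ≡ I/(MR²) = 0.5.
With ω = v/R, KE_trans = ½Mv² and KE_rot = ½Iω² = ½kMv², so KE_total = ½(1+k)Mv².
The translational fraction is therefore 1/(1+k) = 1/1.5 ≈ 0.667.

fraction ≈ 0.667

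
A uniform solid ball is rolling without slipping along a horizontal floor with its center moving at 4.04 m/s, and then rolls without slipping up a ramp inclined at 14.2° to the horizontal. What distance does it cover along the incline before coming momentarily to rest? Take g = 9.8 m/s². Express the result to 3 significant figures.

Here I = (2/5)MR², so the shape factor k = I/(MR²) = 0.4.
Rolling without slipping gives ω = v/R, so the total kinetic energy is ½Mv² + ½Iω² = ½(1+k)Mv² = (7/10)Mv².
Setting this equal to Mgh gives the vertical rise h = (1+k)v₀²/(2g) = 1.4×4.04²/(2×9.8) = 1.166 m.
The distance along the slope is d = h/sinθ = 1.166/sin14.2° ≈ 4.75 m.

d ≈ 4.75 m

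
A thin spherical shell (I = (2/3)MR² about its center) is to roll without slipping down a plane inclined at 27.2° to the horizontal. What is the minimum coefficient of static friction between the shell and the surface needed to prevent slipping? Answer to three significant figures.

The moment of inertia is (2/3)MR², giving k ≡ I/(MR²) = 2/3.
Along the incline Mg sinθ − f = Ma, and torque about the center fR = Iα = kMR²(a/R) gives f = kMa.
These give a = g sinθ/(1+k) and the required friction f = kMg sinθ/(1+k).
With N = Mg cosθ, the no-slip condition f ≤ μN gives μ_min = f/N = k tanθ/(1+k).
μ_min = (2/3) × tan27.2° / 1.667 ≈ 0.206.

μ_min ≈ 0.206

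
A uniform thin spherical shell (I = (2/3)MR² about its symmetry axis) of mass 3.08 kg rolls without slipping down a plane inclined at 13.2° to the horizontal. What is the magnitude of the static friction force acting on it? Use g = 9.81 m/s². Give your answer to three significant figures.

With I = (2/3)MR², the ratio k = I/(MR²) is 2/3.
Along the incline Mg sinθ − f = Ma, and torque about the center fR = Iα = kMR²(a/R) gives f = kMa.
Combining, a = g sinθ/(1+k) and f = kMa = kMg sinθ/(1+k).
f = (2/3) × 3.08 × 9.81 × sin13.2° / 1.667 ≈ 2.76 N.

f ≈ 2.76 N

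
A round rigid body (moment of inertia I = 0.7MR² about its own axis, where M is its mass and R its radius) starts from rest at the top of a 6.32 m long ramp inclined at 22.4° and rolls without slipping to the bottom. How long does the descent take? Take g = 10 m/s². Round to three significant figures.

Here I = 0.7MR², so the shape factor k = I/(MR²) = 0.7.
Along the incline Mg sinθ − f = Ma, and torque about the center fR = Iα = kMR²(a/R) gives f = kMa.
Hence a = g sinθ/(1+k) = 10×sin22.4°/1.7 = 2.242 m/s².
With constant a from rest, t = √(2L/a) = √(2·6.32/2.242) ≈ 2.37 s.

t ≈ 2.37 s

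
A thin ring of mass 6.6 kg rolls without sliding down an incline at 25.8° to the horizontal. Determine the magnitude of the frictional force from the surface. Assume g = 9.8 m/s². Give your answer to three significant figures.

For this body I = MR², i.e. k = I/(MR²) = 1.
Along the incline Mg sinθ − f = Ma, and torque about the center fR = Iα = kMR²(a/R) gives f = kMa.
Combining, a = g sinθ/(1+k) and f = kMa = kMg sinθ/(1+k).
f = 1 × 6.6 × 9.8 × sin25.8° / 2 ≈ 14.1 N.

f ≈ 14.1 N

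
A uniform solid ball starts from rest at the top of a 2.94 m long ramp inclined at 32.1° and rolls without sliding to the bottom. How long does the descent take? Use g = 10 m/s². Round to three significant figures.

The moment of inertia is (2/5)MR², giving k ≡ I/(MR²) = 0.4.
Translational: Mg sinθ − f = Ma. Rotational about the CM: fR = Iα = kMRa, so f = kMa.
Hence a = g sinθ/(1+k) = 10×sin32.1°/1.4 = 3.796 m/s².
With constant a from rest, t = √(2L/a) = √(2·2.94/3.796) ≈ 1.24 s.

t ≈ 1.24 s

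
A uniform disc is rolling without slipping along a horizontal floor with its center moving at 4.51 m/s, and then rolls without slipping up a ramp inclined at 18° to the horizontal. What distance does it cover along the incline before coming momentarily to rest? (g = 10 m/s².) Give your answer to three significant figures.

d ≈ 4.94 m

Here I = (1/2)MR², so the shape factor k = I/(MR²) = 0.5.
The rolling condition ω = v/R makes the rotational term ½I(v/R)² = ½kMv², so KE_total = ½(1+k)Mv² = (3/4)Mv².
Setting this equal to Mgh gives the vertical rise h = (1+k)v₀²/(2g) = 1.5×4.51²/(2×10) = 1.526 m.
Along the incline, d = h/sinθ = 1.526/sin18° ≈ 4.94 m.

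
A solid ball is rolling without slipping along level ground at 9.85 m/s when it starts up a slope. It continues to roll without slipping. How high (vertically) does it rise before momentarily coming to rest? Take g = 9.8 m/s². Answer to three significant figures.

Here I = (2/5)MR², so the shape factor k = I/(MR²) = 0.4.
Rolling without slipping gives ω = v/R, so the total kinetic energy is ½Mv² + ½Iω² = ½(1+k)Mv² = (7/10)Mv².
All of this converts to potential energy at the highest point: (7/10)Mv₀² = Mgh.
Thus h = (1+k)v₀²/(2g) = 1.4 × 9.85² / (2 × 9.8) ≈ 6.93 m.

h ≈ 6.93 m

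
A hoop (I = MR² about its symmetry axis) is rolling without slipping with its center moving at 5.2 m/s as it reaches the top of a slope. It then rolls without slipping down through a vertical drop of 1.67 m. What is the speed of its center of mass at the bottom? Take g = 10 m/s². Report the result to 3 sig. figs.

With I = MR², the ratio k = I/(MR²) is 1.
Rolling without slipping gives ω = v/R, so the total kinetic energy is ½Mv² + ½Iω² = ½(1+k)Mv² = Mv².
Energy conservation: Mv₀² + Mgh = Mv², so v² = v₀² + 2gh/(1+k).
v = √(5.2² + 2×10×1.67/2) = √43.74 ≈ 6.61 m/s.

v ≈ 6.61 m/s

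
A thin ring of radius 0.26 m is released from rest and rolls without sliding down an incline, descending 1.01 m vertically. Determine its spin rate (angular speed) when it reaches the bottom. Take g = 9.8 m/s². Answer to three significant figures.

Here I = MR², so the shape factor k = I/(MR²) = 1.
Rolling without slipping gives ω = v/R, so the total kinetic energy is ½Mv² + ½Iω² = ½(1+k)Mv² = Mv².
Energy conservation Mgh = ½(1+k)Mv² gives v = √(2gh/(1+k)) = √(2 × 9.8 × 1.01 / 2) = 3.146 m/s.
The angular speed follows from ω = v/R = 3.146/0.26 ≈ 12.1 rad/s.

ω ≈ 12.1 rad/s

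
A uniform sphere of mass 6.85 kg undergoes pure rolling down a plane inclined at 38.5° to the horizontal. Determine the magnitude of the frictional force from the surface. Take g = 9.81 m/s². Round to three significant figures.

f ≈ 12.0 N

The moment of inertia is (2/5)MR², giving k ≡ I/(MR²) = 0.4.
Translational: Mg sinθ − f = Ma. Rotational about the CM: fR = Iα = kMRa, so f = kMa.
Combining, a = g sinθ/(1+k) and f = kMa = kMg sinθ/(1+k).
f = 0.4 × 6.85 × 9.81 × sin38.5° / 1.4 ≈ 12.0 N.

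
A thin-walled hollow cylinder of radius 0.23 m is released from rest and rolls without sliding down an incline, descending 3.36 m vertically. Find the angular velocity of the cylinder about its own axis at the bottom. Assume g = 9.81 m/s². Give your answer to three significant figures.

ω ≈ 25.0 rad/s

The moment of inertia is MR², giving k ≡ I/(MR²) = 1.
Rolling without slipping gives ω = v/R, so the total kinetic energy is ½Mv² + ½Iω² = ½(1+k)Mv² = Mv².
Energy conservation Mgh = ½(1+k)Mv² gives v = √(2gh/(1+k)) = √(2 × 9.81 × 3.36 / 2) = 5.741 m/s.
Then ω = v/R = 5.741 / 0.23 ≈ 25.0 rad/s.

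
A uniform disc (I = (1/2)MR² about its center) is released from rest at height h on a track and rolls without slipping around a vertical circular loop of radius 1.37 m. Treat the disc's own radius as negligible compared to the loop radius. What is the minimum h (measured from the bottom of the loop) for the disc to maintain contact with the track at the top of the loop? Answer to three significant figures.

With I = (1/2)MR², the ratio k = I/(MR²) is 0.5.
At the top, contact is just lost when gravity alone supplies the centripetal force: Mg = Mv_top²/r, i.e. v_top² = gr.
With ω = v/R, the kinetic energy at speed v is ½(1+k)Mv² = (3/4)Mv².
Energy conservation from release (height h) to the top (height 2r): Mgh = Mg(2r) + (3/4)M·gr.
Thus h_min = 2r + (1+k)r/2 = r(2 + 1.5/2) = 1.37 × 2.75 ≈ 3.77 m.

h_min ≈ 3.77 m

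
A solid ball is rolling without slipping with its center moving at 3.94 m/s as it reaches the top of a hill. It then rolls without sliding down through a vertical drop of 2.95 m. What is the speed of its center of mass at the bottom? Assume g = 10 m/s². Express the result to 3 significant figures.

v ≈ 7.59 m/s

For this body I = (2/5)MR², i.e. k = I/(MR²) = 0.4.
The rolling condition ω = v/R makes the rotational term ½I(v/R)² = ½kMv², so KE_total = ½(1+k)Mv² = (7/10)Mv².
Energy conservation: (7/10)Mv₀² + Mgh = (7/10)Mv², so v² = v₀² + 2gh/(1+k).
v = √(3.94² + 2×10×2.95/1.4) = √57.67 ≈ 7.59 m/s.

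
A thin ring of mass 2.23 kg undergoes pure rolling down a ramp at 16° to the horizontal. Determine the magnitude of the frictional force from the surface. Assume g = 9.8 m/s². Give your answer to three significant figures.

Here I = MR², so the shape factor k = I/(MR²) = 1.
Along the incline Mg sinθ − f = Ma, and torque about the center fR = Iα = kMR²(a/R) gives f = kMa.
Combining, a = g sinθ/(1+k) and f = kMa = kMg sinθ/(1+k).
f = 1 × 2.23 × 9.8 × sin16° / 2 ≈ 3.01 N.

f ≈ 3.01 N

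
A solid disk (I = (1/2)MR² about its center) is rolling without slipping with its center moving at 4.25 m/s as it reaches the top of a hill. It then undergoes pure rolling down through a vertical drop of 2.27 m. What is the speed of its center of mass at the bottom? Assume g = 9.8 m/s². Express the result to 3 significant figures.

v ≈ 6.91 m/s

For this body I = (1/2)MR², i.e. k = I/(MR²) = 0.5.
The rolling condition ω = v/R makes the rotational term ½I(v/R)² = ½kMv², so KE_total = ½(1+k)Mv² = (3/4)Mv².
Conserving energy between top and bottom: (3/4)Mv² = (3/4)Mv₀² + Mgh, hence v² = v₀² + 2gh/(1+k).
v = √(4.25² + 2×9.8×2.27/1.5) = √47.72 ≈ 6.91 m/s.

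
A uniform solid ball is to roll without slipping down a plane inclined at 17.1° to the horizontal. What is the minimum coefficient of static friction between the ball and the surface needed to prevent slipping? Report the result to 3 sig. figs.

μ_min ≈ 0.0879

With I = (2/5)MR², the ratio k = I/(MR²) is 0.4.
Along the incline Mg sinθ − f = Ma, and torque about the center fR = Iα = kMR²(a/R) gives f = kMa.
These give a = g sinθ/(1+k) and the required friction f = kMg sinθ/(1+k).
With N = Mg cosθ, the no-slip condition f ≤ μN gives μ_min = f/N = k tanθ/(1+k).
μ_min = 0.4 × tan17.1° / 1.4 ≈ 0.0879.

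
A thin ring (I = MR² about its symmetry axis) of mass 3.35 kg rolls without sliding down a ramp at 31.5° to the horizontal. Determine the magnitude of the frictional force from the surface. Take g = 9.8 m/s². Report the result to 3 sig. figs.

f ≈ 8.58 N

Here I = MR², so the shape factor k = I/(MR²) = 1.
Along the incline Mg sinθ − f = Ma, and torque about the center fR = Iα = kMR²(a/R) gives f = kMa.
Combining, a = g sinθ/(1+k) and f = kMa = kMg sinθ/(1+k).
f = 1 × 3.35 × 9.8 × sin31.5° / 2 ≈ 8.58 N.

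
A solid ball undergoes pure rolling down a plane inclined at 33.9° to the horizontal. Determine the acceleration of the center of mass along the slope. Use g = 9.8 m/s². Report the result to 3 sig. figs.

a ≈ 3.90 m/s²

Here I = (2/5)MR², so the shape factor k = I/(MR²) = 0.4.
Translational: Mg sinθ − f = Ma. Rotational about the CM: fR = Iα = kMRa, so f = kMa.
Eliminating f: Mg sinθ = (1+k)Ma, so a = g sinθ/(1+k) = 9.8 × sin33.9° / 1.4 ≈ 3.90 m/s².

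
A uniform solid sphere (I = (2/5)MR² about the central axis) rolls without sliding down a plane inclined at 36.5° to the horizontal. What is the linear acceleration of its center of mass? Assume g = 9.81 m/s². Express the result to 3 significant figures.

a ≈ 4.17 m/s²

For this body I = (2/5)MR², i.e. k = I/(MR²) = 0.4.
Along the incline Mg sinθ − f = Ma, and torque about the center fR = Iα = kMR²(a/R) gives f = kMa.
Eliminating f: Mg sinθ = (1+k)Ma, so a = g sinθ/(1+k) = 9.81 × sin36.5° / 1.4 ≈ 4.17 m/s².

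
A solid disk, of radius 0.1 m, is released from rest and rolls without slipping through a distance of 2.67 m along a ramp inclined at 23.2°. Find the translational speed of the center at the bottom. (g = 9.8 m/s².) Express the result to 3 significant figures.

With I = (1/2)MR², the ratio k = I/(MR²) is 0.5.
The rolling condition ω = v/R makes the rotational term ½I(v/R)² = ½kMv², so KE_total = ½(1+k)Mv² = (3/4)Mv².
The vertical drop is h = L sinθ = 2.67 × sin23.2° = 1.052 m.
Energy conservation: Mgh = (3/4)Mv², so v = √(2gh/(1+k)) = √(2 × 9.8 × 1.052 / 1.5) ≈ 3.71 m/s.

v ≈ 3.71 m/s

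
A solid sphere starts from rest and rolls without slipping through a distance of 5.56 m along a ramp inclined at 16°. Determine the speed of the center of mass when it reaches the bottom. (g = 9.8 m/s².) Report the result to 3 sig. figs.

With I = (2/5)MR², the ratio k = I/(MR²) is 0.4.
Pure rolling means v = ωR; then KE = ½Mv² + ½I(v/R)² = ½(1+k)Mv² = (7/10)Mv².
The vertical drop is h = L sinθ = 5.56 × sin16° = 1.533 m.
Setting Mgh = (7/10)Mv² gives v = √(2gh/(1+k)) = √(2·9.8·1.533/1.4) ≈ 4.63 m/s.

v ≈ 4.63 m/s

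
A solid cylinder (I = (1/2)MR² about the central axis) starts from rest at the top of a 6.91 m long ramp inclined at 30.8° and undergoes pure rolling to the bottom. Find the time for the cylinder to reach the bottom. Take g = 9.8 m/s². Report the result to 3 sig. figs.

With I = (1/2)MR², the ratio k = I/(MR²) is 0.5.
Along the incline Mg sinθ − f = Ma, and torque about the center fR = Iα = kMR²(a/R) gives f = kMa.
Hence a = g sinθ/(1+k) = 9.8×sin30.8°/1.5 = 3.345 m/s².
Starting from rest, L = ½at², so t = √(2L/a) = √(2×6.91/3.345) ≈ 2.03 s.

t ≈ 2.03 s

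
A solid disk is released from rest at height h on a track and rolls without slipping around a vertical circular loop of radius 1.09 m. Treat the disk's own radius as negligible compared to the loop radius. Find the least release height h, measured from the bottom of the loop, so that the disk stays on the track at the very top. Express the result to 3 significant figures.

The moment of inertia is (1/2)MR², giving k ≡ I/(MR²) = 0.5.
At the top, contact is just lost when gravity alone supplies the centripetal force: Mg = Mv_top²/r, i.e. v_top² = gr.
With ω = v/R, the kinetic energy at speed v is ½(1+k)Mv² = (3/4)Mv².
Energy conservation from release (height h) to the top (height 2r): Mgh = Mg(2r) + (3/4)M·gr.
Thus h_min = 2r + (1+k)r/2 = r(2 + 1.5/2) = 1.09 × 2.75 ≈ 3.00 m.

h_min ≈ 3.00 m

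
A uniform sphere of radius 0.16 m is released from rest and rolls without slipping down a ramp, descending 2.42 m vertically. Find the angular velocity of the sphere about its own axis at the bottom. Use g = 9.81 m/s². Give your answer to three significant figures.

ω ≈ 36.4 rad/s

The moment of inertia is (2/5)MR², giving k ≡ I/(MR²) = 0.4.
Pure rolling means v = ωR; then KE = ½Mv² + ½I(v/R)² = ½(1+k)Mv² = (7/10)Mv².
Energy conservation Mgh = ½(1+k)Mv² gives v = √(2gh/(1+k)) = √(2 × 9.81 × 2.42 / 1.4) = 5.824 m/s.
The angular speed follows from ω = v/R = 5.824/0.16 ≈ 36.4 rad/s.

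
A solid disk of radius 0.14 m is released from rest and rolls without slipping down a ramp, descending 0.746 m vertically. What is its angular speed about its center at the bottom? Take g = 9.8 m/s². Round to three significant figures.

ω ≈ 22.3 rad/s

For this body I = (1/2)MR², i.e. k = I/(MR²) = 0.5.
Since it rolls without slipping, ω = v/R and KE = ½Mv² + ½Iω² = ½(1+k)Mv² = (3/4)Mv².
Energy conservation Mgh = ½(1+k)Mv² gives v = √(2gh/(1+k)) = √(2 × 9.8 × 0.746 / 1.5) = 3.122 m/s.
The angular speed follows from ω = v/R = 3.122/0.14 ≈ 22.3 rad/s.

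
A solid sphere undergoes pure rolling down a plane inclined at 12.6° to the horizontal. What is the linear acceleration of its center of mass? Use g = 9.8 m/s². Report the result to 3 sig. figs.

a ≈ 1.53 m/s²

The moment of inertia is (2/5)MR², giving k ≡ I/(MR²) = 0.4.
Along the incline Mg sinθ − f = Ma, and torque about the center fR = Iα = kMR²(a/R) gives f = kMa.
Eliminating f: Mg sinθ = (1+k)Ma, so a = g sinθ/(1+k) = 9.8 × sin12.6° / 1.4 ≈ 1.53 m/s².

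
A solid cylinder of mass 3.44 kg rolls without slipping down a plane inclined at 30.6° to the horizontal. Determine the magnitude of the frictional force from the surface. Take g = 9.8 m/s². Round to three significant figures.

f ≈ 5.72 N

With I = (1/2)MR², the ratio k = I/(MR²) is 0.5.
Translational: Mg sinθ − f = Ma. Rotational about the CM: fR = Iα = kMRa, so f = kMa.
Combining, a = g sinθ/(1+k) and f = kMa = kMg sinθ/(1+k).
f = 0.5 × 3.44 × 9.8 × sin30.6° / 1.5 ≈ 5.72 N.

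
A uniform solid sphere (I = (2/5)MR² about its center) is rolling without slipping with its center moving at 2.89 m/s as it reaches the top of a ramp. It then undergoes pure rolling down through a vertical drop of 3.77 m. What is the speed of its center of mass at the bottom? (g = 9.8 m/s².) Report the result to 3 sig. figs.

v ≈ 7.82 m/s

Here I = (2/5)MR², so the shape factor k = I/(MR²) = 0.4.
The rolling condition ω = v/R makes the rotational term ½I(v/R)² = ½kMv², so KE_total = ½(1+k)Mv² = (7/10)Mv².
Conserving energy between top and bottom: (7/10)Mv² = (7/10)Mv₀² + Mgh, hence v² = v₀² + 2gh/(1+k).
v = √(2.89² + 2×9.8×3.77/1.4) = √61.13 ≈ 7.82 m/s.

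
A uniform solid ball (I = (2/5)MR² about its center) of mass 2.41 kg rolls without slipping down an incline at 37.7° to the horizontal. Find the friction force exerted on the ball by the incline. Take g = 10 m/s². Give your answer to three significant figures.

With I = (2/5)MR², the ratio k = I/(MR²) is 0.4.
Newton's second law down the slope: Mg sinθ − f = Ma. The torque equation fR = Iα (with α = a/R) gives f = kMa.
Combining, a = g sinθ/(1+k) and f = kMa = kMg sinθ/(1+k).
f = 0.4 × 2.41 × 10 × sin37.7° / 1.4 ≈ 4.21 N.

f ≈ 4.21 N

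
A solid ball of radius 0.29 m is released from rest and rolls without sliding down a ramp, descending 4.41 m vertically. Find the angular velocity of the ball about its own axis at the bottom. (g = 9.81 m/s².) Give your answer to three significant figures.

The moment of inertia is (2/5)MR², giving k ≡ I/(MR²) = 0.4.
Since it rolls without slipping, ω = v/R and KE = ½Mv² + ½Iω² = ½(1+k)Mv² = (7/10)Mv².
Energy conservation Mgh = ½(1+k)Mv² gives v = √(2gh/(1+k)) = √(2 × 9.81 × 4.41 / 1.4) = 7.861 m/s.
The angular speed follows from ω = v/R = 7.861/0.29 ≈ 27.1 rad/s.

ω ≈ 27.1 rad/s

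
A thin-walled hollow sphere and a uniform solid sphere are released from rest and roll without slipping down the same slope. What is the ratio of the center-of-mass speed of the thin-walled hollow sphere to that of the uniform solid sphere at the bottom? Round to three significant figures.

Each satisfies Mgh = ½(1+k)Mv² with k = I/(MR²), so v ∝ 1/√(1+k).
For the thin-walled hollow sphere k = 2/3; for the uniform solid sphere k = 0.4.
v₁/v₂ = √((1+k₂)/(1+k₁)) = √(1.4/1.667) ≈ 0.917.

v_ratio ≈ 0.917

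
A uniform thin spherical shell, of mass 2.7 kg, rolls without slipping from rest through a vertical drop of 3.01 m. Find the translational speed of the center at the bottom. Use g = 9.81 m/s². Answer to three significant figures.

The moment of inertia is (2/3)MR², giving k ≡ I/(MR²) = 2/3.
Pure rolling means v = ωR; then KE = ½Mv² + ½I(v/R)² = ½(1+k)Mv² = (5/6)Mv².
Setting Mgh = (5/6)Mv² gives v = √(2gh/(1+k)) = √(2·9.81·3.01/1.667) ≈ 5.95 m/s.

v ≈ 5.95 m/s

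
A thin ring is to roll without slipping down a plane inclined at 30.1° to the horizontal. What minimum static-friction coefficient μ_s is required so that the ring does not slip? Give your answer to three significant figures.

μ_min ≈ 0.290

Here I = MR², so the shape factor k = I/(MR²) = 1.
Along the incline Mg sinθ − f = Ma, and torque about the center fR = Iα = kMR²(a/R) gives f = kMa.
These give a = g sinθ/(1+k) and the required friction f = kMg sinθ/(1+k).
With N = Mg cosθ, the no-slip condition f ≤ μN gives μ_min = f/N = k tanθ/(1+k).
μ_min = 1 × tan30.1° / 2 ≈ 0.290.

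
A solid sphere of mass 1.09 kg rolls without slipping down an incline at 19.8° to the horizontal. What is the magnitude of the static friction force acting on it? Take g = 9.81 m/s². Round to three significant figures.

f ≈ 1.03 N

Here I = (2/5)MR², so the shape factor k = I/(MR²) = 0.4.
Newton's second law down the slope: Mg sinθ − f = Ma. The torque equation fR = Iα (with α = a/R) gives f = kMa.
Combining, a = g sinθ/(1+k) and f = kMa = kMg sinθ/(1+k).
f = 0.4 × 1.09 × 9.81 × sin19.8° / 1.4 ≈ 1.03 N.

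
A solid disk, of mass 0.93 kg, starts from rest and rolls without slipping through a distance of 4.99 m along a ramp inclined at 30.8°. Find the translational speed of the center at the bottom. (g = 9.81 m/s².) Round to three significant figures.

For this body I = (1/2)MR², i.e. k = I/(MR²) = 0.5.
Rolling without slipping gives ω = v/R, so the total kinetic energy is ½Mv² + ½Iω² = ½(1+k)Mv² = (3/4)Mv².
The vertical drop is h = L sinθ = 4.99 × sin30.8° = 2.555 m.
Setting Mgh = (3/4)Mv² gives v = √(2gh/(1+k)) = √(2·9.81·2.555/1.5) ≈ 5.78 m/s.

v ≈ 5.78 m/s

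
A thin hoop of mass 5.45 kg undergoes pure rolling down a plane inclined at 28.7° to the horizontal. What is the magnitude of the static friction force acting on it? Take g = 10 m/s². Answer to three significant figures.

Here I = MR², so the shape factor k = I/(MR²) = 1.
Translational: Mg sinθ − f = Ma. Rotational about the CM: fR = Iα = kMRa, so f = kMa.
Combining, a = g sinθ/(1+k) and f = kMa = kMg sinθ/(1+k).
f = 1 × 5.45 × 10 × sin28.7° / 2 ≈ 13.1 N.

f ≈ 13.1 N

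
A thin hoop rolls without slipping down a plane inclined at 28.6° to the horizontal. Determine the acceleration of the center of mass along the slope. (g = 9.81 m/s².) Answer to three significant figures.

a ≈ 2.35 m/s²

For this body I = MR², i.e. k = I/(MR²) = 1.
Along the incline Mg sinθ − f = Ma, and torque about the center fR = Iα = kMR²(a/R) gives f = kMa.
Eliminating f: Mg sinθ = (1+k)Ma, so a = g sinθ/(1+k) = 9.81 × sin28.6° / 2 ≈ 2.35 m/s².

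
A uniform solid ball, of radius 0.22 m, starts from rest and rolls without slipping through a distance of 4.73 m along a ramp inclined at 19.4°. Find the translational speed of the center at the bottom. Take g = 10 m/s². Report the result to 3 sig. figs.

v ≈ 4.74 m/s

For this body I = (2/5)MR², i.e. k = I/(MR²) = 0.4.
Rolling without slipping gives ω = v/R, so the total kinetic energy is ½Mv² + ½Iω² = ½(1+k)Mv² = (7/10)Mv².
The vertical drop is h = L sinθ = 4.73 × sin19.4° = 1.571 m.
Energy conservation: Mgh = (7/10)Mv², so v = √(2gh/(1+k)) = √(2 × 10 × 1.571 / 1.4) ≈ 4.74 m/s.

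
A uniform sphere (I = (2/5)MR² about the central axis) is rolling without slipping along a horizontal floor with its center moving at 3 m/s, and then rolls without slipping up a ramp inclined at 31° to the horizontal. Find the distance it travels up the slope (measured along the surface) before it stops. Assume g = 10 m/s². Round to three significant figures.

For this body I = (2/5)MR², i.e. k = I/(MR²) = 0.4.
Pure rolling means v = ωR; then KE = ½Mv² + ½I(v/R)² = ½(1+k)Mv² = (7/10)Mv².
Setting this equal to Mgh gives the vertical rise h = (1+k)v₀²/(2g) = 1.4×3²/(2×10) = 0.63 m.
The distance along the slope is d = h/sinθ = 0.63/sin31° ≈ 1.22 m.

d ≈ 1.22 m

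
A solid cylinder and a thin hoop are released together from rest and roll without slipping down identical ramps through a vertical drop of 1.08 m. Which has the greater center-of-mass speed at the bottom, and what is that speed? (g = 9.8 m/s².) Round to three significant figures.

For rolling without slipping, Mgh = ½(1+k)Mv² where k = I/(MR²), so v = √(2gh/(1+k)).
Solid cylinder: k = 0.5, giving v = √(2×9.8×1.08/1.5) = 3.757 m/s.
Thin hoop: k = 1, giving v = √(2×9.8×1.08/2) = 3.253 m/s.
The smaller k wins: the solid cylinder, at ≈ 3.76 m/s.

the solid cylinder, at v ≈ 3.76 m/s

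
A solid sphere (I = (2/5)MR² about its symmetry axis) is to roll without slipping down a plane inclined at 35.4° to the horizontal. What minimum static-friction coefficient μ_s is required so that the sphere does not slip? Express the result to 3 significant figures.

μ_min ≈ 0.203

Here I = (2/5)MR², so the shape factor k = I/(MR²) = 0.4.
Along the incline Mg sinθ − f = Ma, and torque about the center fR = Iα = kMR²(a/R) gives f = kMa.
These give a = g sinθ/(1+k) and the required friction f = kMg sinθ/(1+k).
With N = Mg cosθ, the no-slip condition f ≤ μN gives μ_min = f/N = k tanθ/(1+k).
μ_min = 0.4 × tan35.4° / 1.4 ≈ 0.203.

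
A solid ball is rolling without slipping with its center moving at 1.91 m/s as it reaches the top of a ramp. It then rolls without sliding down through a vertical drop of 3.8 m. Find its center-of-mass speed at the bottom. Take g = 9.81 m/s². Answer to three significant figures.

For this body I = (2/5)MR², i.e. k = I/(MR²) = 0.4.
Pure rolling means v = ωR; then KE = ½Mv² + ½I(v/R)² = ½(1+k)Mv² = (7/10)Mv².
Conserving energy between top and bottom: (7/10)Mv² = (7/10)Mv₀² + Mgh, hence v² = v₀² + 2gh/(1+k).
v = √(1.91² + 2×9.81×3.8/1.4) = √56.9 ≈ 7.54 m/s.

v ≈ 7.54 m/s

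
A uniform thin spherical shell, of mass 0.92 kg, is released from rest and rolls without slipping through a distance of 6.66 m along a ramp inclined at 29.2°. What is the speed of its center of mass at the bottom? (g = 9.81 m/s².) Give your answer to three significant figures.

With I = (2/3)MR², the ratio k = I/(MR²) is 2/3.
Pure rolling means v = ωR; then KE = ½Mv² + ½I(v/R)² = ½(1+k)Mv² = (5/6)Mv².
The vertical drop is h = L sinθ = 6.66 × sin29.2° = 3.249 m.
Energy conservation: Mgh = (5/6)Mv², so v = √(2gh/(1+k)) = √(2 × 9.81 × 3.249 / 1.667) ≈ 6.18 m/s.

v ≈ 6.18 m/s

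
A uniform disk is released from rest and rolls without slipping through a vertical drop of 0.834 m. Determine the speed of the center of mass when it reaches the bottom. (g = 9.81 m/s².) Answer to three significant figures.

v ≈ 3.30 m/s

Here I = (1/2)MR², so the shape factor k = I/(MR²) = 0.5.
Rolling without slipping gives ω = v/R, so the total kinetic energy is ½Mv² + ½Iω² = ½(1+k)Mv² = (3/4)Mv².
Setting Mgh = (3/4)Mv² gives v = √(2gh/(1+k)) = √(2·9.81·0.834/1.5) ≈ 3.30 m/s.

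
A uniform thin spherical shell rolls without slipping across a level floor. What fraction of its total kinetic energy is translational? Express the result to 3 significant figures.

The moment of inertia is (2/3)MR², giving k ≡ I/(MR²) = 2/3.
Since ω = v/R, the translational part is ½Mv² and the rotational part is ½I(v/R)² = ½kMv²; the total is ½(1+k)Mv².
The translational fraction is therefore 1/(1+k) = 1/1.667 ≈ 0.600.

fraction ≈ 0.600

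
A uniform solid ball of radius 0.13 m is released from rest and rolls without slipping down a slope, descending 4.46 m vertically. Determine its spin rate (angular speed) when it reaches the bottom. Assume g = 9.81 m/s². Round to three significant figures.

ω ≈ 60.8 rad/s

The moment of inertia is (2/5)MR², giving k ≡ I/(MR²) = 0.4.
The rolling condition ω = v/R makes the rotational term ½I(v/R)² = ½kMv², so KE_total = ½(1+k)Mv² = (7/10)Mv².
Energy conservation Mgh = ½(1+k)Mv² gives v = √(2gh/(1+k)) = √(2 × 9.81 × 4.46 / 1.4) = 7.906 m/s.
Then ω = v/R = 7.906 / 0.13 ≈ 60.8 rad/s.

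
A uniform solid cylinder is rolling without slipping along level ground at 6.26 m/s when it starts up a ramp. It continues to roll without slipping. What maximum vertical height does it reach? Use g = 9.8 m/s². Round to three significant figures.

h ≈ 3.00 m

For this body I = (1/2)MR², i.e. k = I/(MR²) = 0.5.
Rolling without slipping gives ω = v/R, so the total kinetic energy is ½Mv² + ½Iω² = ½(1+k)Mv² = (3/4)Mv².
At the top the kinetic energy is zero, so (3/4)Mv₀² = Mgh.
Thus h = (1+k)v₀²/(2g) = 1.5 × 6.26² / (2 × 9.8) ≈ 3.00 m.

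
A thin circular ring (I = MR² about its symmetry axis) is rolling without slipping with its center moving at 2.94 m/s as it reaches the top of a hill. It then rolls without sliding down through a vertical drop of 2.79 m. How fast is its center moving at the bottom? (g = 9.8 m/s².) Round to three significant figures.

v ≈ 6.00 m/s

The moment of inertia is MR², giving k ≡ I/(MR²) = 1.
Pure rolling means v = ωR; then KE = ½Mv² + ½I(v/R)² = ½(1+k)Mv² = Mv².
Energy conservation: Mv₀² + Mgh = Mv², so v² = v₀² + 2gh/(1+k).
v = √(2.94² + 2×9.8×2.79/2) = √35.99 ≈ 6.00 m/s.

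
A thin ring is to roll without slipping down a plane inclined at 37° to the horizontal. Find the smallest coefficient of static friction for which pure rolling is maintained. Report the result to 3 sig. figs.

For this body I = MR², i.e. k = I/(MR²) = 1.
Translational: Mg sinθ − f = Ma. Rotational about the CM: fR = Iα = kMRa, so f = kMa.
These give a = g sinθ/(1+k) and the required friction f = kMg sinθ/(1+k).
The normal force is N = Mg cosθ, so μ_min = f/N = k tanθ/(1+k).
μ_min = 1 × tan37° / 2 ≈ 0.377.

μ_min ≈ 0.377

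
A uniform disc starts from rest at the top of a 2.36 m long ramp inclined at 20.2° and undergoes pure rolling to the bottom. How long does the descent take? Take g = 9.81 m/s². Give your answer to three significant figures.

t ≈ 1.45 s

For this body I = (1/2)MR², i.e. k = I/(MR²) = 0.5.
Newton's second law down the slope: Mg sinθ − f = Ma. The torque equation fR = Iα (with α = a/R) gives f = kMa.
Hence a = g sinθ/(1+k) = 9.81×sin20.2°/1.5 = 2.258 m/s².
With constant a from rest, t = √(2L/a) = √(2·2.36/2.258) ≈ 1.45 s.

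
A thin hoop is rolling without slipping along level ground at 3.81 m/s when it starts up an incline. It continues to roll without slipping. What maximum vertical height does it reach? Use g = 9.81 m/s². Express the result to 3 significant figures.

With I = MR², the ratio k = I/(MR²) is 1.
Since it rolls without slipping, ω = v/R and KE = ½Mv² + ½Iω² = ½(1+k)Mv² = Mv².
At the top the kinetic energy is zero, so Mv₀² = Mgh.
Thus h = (1+k)v₀²/(2g) = 2 × 3.81² / (2 × 9.81) ≈ 1.48 m.

h ≈ 1.48 m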